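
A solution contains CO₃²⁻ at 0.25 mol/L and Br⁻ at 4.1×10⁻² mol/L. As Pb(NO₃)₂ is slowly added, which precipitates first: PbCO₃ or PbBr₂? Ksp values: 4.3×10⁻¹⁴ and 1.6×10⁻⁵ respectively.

Precipitation of each salt begins when its ion product equals Ksp.
For PbCO₃: [Pb²⁺] = (Ksp/[CO₃²⁻]) = 1.7×10⁻¹³ mol/L
For PbBr₂: [Pb²⁺] = (Ksp/[Br⁻]^2) = 9.5×10⁻³ mol/L
Since PbCO₃ needs less Pb²⁺ to reach saturation, it precipitates first.

PbCO₃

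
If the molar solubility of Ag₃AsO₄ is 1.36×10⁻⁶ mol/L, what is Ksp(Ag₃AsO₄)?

Ksp = 9.24×10⁻²³

Ag₃AsO₄(s) ⇌ 3 Ag⁺(aq) + AsO₄³⁻(aq)
If s mol/L of Ag₃AsO₄ dissolves, [Ag⁺] = 3s and [AsO₄³⁻] = s.
Ksp = [Ag⁺]^3[AsO₄³⁻] = (3s)^3 · s = 27s^4
Ksp = 27 × (1.36×10⁻⁶)^4 = 9.24×10⁻²³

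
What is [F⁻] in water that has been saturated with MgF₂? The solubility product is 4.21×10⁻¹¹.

4.38×10⁻⁴ M

MgF₂(s) ⇌ Mg²⁺(aq) + 2 F⁻(aq)
If s mol/L of MgF₂ dissolves, [Mg²⁺] = s and [F⁻] = 2s.
Ksp = [Mg²⁺][F⁻]^2 = s · (2s)^2 = 4s^3 = 4.21×10⁻¹¹
s = 2.19×10⁻⁴ mol L⁻¹
[F⁻] = 2s = 4.38×10⁻⁴ mol L⁻¹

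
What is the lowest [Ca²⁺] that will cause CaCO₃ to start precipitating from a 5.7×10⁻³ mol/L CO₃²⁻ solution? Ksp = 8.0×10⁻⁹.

The threshold for precipitation is Q = Ksp.
CaCO₃(s) ⇌ Ca²⁺(aq) + CO₃²⁻(aq)
Ksp = [Ca²⁺][CO₃²⁻] = [Ca²⁺](5.7×10⁻³)
[Ca²⁺] = 8.0×10⁻⁹ / (5.7×10⁻³) = 1.4×10⁻⁶
[Ca²⁺] = 1.4×10⁻⁶ mol/L

1.4×10⁻⁶ M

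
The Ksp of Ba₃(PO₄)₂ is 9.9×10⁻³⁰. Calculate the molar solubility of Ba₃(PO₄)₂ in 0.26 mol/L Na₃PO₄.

1.8×10⁻¹⁰ M

Ba₃(PO₄)₂(s) ⇌ 3 Ba²⁺(aq) + 2 PO₄³⁻(aq)
With PO₄³⁻ already at 0.26 mol/L and s small, take [PO₄³⁻] ≈ 0.26 mol/L and [Ba²⁺] = 3s.
Ksp = [Ba²⁺]^3[PO₄³⁻]^2 = (3s)^3(0.26)^2
(3s)^3 = 9.9×10⁻³⁰ / (0.26)^2 = 1.5×10⁻²⁸
s = 1.8×10⁻¹⁰ mol/L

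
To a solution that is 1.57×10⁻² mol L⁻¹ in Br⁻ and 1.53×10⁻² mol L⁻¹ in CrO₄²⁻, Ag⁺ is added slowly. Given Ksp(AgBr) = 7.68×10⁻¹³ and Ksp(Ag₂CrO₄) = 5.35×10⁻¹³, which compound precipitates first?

AgBr

Precipitation of each salt begins when its ion product equals Ksp.
For AgBr: [Ag⁺] = (Ksp/[Br⁻]) = 4.89×10⁻¹¹ mol L⁻¹
For Ag₂CrO₄: [Ag⁺] = (Ksp/[CrO₄²⁻])^(1/2) = 5.91×10⁻⁶ mol L⁻¹
The smaller threshold [Ag⁺] is reached first, so AgBr precipitates first.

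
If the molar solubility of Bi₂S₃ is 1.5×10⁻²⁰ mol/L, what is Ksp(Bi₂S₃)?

Ksp = 8.2×10⁻⁹⁸

Bi₂S₃(s) ⇌ 2 Bi³⁺(aq) + 3 S²⁻(aq)
Call the molar solubility s, so that [Bi³⁺] = 2s and [S²⁻] = 3s.
Ksp = [Bi³⁺]^2[S²⁻]^3 = (2s)^2 · (3s)^3 = 108s^5
Ksp = 108 × (1.5×10⁻²⁰)^5 = 8.2×10⁻⁹⁸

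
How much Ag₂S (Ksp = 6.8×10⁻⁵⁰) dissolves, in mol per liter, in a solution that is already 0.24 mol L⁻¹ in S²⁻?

2.7×10⁻²⁵ M

Ag₂S(s) ⇌ 2 Ag⁺(aq) + S²⁻(aq)
Let s be the solubility of Ag₂S here. The common ion gives [S²⁻] ≈ 0.24 mol L⁻¹, and [Ag⁺] = 2s.
Ksp = [Ag⁺]^2[S²⁻] = (2s)^2(0.24)
(2s)^2 = 6.8×10⁻⁵⁰ / (0.24) = 2.8×10⁻⁴⁹
s = 2.7×10⁻²⁵ mol L⁻¹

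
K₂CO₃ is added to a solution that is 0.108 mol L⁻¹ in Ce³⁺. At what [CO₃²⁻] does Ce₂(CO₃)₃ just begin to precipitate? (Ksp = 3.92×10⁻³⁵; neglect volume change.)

1.50×10⁻¹¹ M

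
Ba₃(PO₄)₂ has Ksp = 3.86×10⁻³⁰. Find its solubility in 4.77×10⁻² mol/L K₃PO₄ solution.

3.98×10⁻¹⁰ M

Ba₃(PO₄)₂(s) ⇌ 3 Ba²⁺(aq) + 2 PO₄³⁻(aq)
The solution already contains PO₄³⁻ at 4.77×10⁻² mol/L. Let s be the molar solubility of Ba₃(PO₄)₂.
[PO₄³⁻] ≈ 4.77×10⁻² mol/L (common ion dominates); [Ba²⁺] = 3s.
Ksp = [Ba²⁺]^3[PO₄³⁻]^2 = (3s)^3(4.77×10⁻²)^2
(3s)^3 = 3.86×10⁻³⁰ / (4.77×10⁻²)^2 = 1.70×10⁻²⁷
s = 3.98×10⁻¹⁰ mol/L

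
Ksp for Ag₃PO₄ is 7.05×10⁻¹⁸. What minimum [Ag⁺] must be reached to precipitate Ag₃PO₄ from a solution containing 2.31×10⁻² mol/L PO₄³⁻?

6.73×10⁻⁶ M

Each salt precipitates once Q = Ksp for that salt.
Ag₃PO₄(s) ⇌ 3 Ag⁺(aq) + PO₄³⁻(aq)
Ksp = [Ag⁺]^3[PO₄³⁻] = [Ag⁺]^3(2.31×10⁻²)
[Ag⁺]^3 = 7.05×10⁻¹⁸ / (2.31×10⁻²) = 3.05×10⁻¹⁶
[Ag⁺] = 6.73×10⁻⁶ mol/L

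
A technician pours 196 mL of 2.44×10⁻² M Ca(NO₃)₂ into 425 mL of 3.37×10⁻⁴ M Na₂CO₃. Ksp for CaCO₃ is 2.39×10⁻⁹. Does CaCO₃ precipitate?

Yes

After mixing, V = 196 mL + 425 mL = 621 mL.
[Ca²⁺] = (2.44×10⁻²)(196)/621 = 7.70×10⁻³ M
[CO₃²⁻] = (3.37×10⁻⁴)(425)/621 = 2.31×10⁻⁴ M
Q = [Ca²⁺][CO₃²⁻] = 1.78×10⁻⁶
Because Q > Ksp (1.78×10⁻⁶ vs 2.39×10⁻⁹), a precipitate of CaCO₃ forms.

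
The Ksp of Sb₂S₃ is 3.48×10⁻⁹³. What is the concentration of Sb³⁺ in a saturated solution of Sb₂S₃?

Sb₂S₃(s) ⇌ 2 Sb³⁺(aq) + 3 S²⁻(aq)
Let s be the molar solubility. Then [Sb³⁺] = 2s and [S²⁻] = 3s.
Ksp = [Sb³⁺]^2[S²⁻]^3 = (2s)^2 · (3s)^3 = 108s^5 = 3.48×10⁻⁹³
s = 1.26×10⁻¹⁹ mol L⁻¹
[Sb³⁺] = 2s = 2.53×10⁻¹⁹ mol L⁻¹

2.53×10⁻¹⁹ M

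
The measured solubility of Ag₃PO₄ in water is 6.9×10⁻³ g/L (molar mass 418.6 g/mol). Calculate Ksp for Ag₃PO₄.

Ksp = 2.0×10⁻¹⁸

Convert to molarity: s = 6.9×10⁻³ / 418.6 = 1.648×10⁻⁵ mol/L
Ag₃PO₄(s) ⇌ 3 Ag⁺(aq) + PO₄³⁻(aq)
For each mole of Ag₃PO₄ that dissolves per liter, [Ag⁺] = 3s and [PO₄³⁻] = s; let s denote this solubility.
Ksp = [Ag⁺]^3[PO₄³⁻] = (3s)^3 · s = 27s^4
Ksp = 27 × (1.648×10⁻⁵)^4 = 2.0×10⁻¹⁸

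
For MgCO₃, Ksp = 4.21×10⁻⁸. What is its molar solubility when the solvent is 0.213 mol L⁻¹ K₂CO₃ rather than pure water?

MgCO₃(s) ⇌ Mg²⁺(aq) + CO₃²⁻(aq)
The solution already contains CO₃²⁻ at 0.213 mol L⁻¹. Let s be the molar solubility of MgCO₃.
[CO₃²⁻] ≈ 0.213 mol L⁻¹ (common ion dominates); [Mg²⁺] = s.
Ksp = [Mg²⁺][CO₃²⁻] = s(0.213)
s = 4.21×10⁻⁸ / (0.213) = 1.98×10⁻⁷
s = 1.98×10⁻⁷ mol L⁻¹

1.98×10⁻⁷ M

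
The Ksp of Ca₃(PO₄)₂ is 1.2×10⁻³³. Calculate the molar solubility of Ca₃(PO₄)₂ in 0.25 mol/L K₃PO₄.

8.9×10⁻¹² M

Ca₃(PO₄)₂(s) ⇌ 3 Ca²⁺(aq) + 2 PO₄³⁻(aq)
PO₄³⁻ is already present at 0.25 mol/L. If s mol/L of Ca₃(PO₄)₂ dissolves, [Ca²⁺] = 3s while [PO₄³⁻] ≈ 0.25 mol/L.
Ksp = [Ca²⁺]^3[PO₄³⁻]^2 = (3s)^3(0.25)^2
(3s)^3 = 1.2×10⁻³³ / (0.25)^2 = 1.9×10⁻³²
s = 8.9×10⁻¹² mol/L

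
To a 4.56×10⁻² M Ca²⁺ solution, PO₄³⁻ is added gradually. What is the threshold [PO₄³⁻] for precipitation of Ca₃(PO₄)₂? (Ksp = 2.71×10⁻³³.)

Each salt precipitates once Q = Ksp for that salt.
Ca₃(PO₄)₂(s) ⇌ 3 Ca²⁺(aq) + 2 PO₄³⁻(aq)
Ksp = [Ca²⁺]^3[PO₄³⁻]^2 = [PO₄³⁻]^2(4.56×10⁻²)^3
[PO₄³⁻]^2 = 2.71×10⁻³³ / (4.56×10⁻²)^3 = 2.86×10⁻²⁹
[PO₄³⁻] = 5.35×10⁻¹⁵ M

5.35×10⁻¹⁵ M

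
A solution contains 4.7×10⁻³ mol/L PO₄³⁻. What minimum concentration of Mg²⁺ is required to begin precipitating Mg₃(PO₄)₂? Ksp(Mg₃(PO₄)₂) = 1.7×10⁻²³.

9.2×10⁻⁷ M

Precipitation of each salt begins when its ion product equals Ksp.
Mg₃(PO₄)₂(s) ⇌ 3 Mg²⁺(aq) + 2 PO₄³⁻(aq)
Ksp = [Mg²⁺]^3[PO₄³⁻]^2 = [Mg²⁺]^3(4.7×10⁻³)^2
[Mg²⁺]^3 = 1.7×10⁻²³ / (4.7×10⁻³)^2 = 7.7×10⁻¹⁹
[Mg²⁺] = 9.2×10⁻⁷ mol/L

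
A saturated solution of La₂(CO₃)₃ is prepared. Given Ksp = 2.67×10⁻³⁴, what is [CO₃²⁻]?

2.27×10⁻⁷ M

La₂(CO₃)₃(s) ⇌ 2 La³⁺(aq) + 3 CO₃²⁻(aq)
Let s be the molar solubility. Then [La³⁺] = 2s and [CO₃²⁻] = 3s.
Ksp = [La³⁺]^2[CO₃²⁻]^3 = (2s)^2 · (3s)^3 = 108s^5 = 2.67×10⁻³⁴
s = 7.56×10⁻⁸ M
[CO₃²⁻] = 3s = 2.27×10⁻⁷ M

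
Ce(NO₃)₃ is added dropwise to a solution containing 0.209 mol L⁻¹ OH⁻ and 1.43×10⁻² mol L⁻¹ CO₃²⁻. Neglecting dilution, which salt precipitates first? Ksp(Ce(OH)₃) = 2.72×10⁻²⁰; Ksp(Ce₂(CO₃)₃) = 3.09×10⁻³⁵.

Ce(OH)₃

Precipitation begins when Q = Ksp.
For Ce(OH)₃: [Ce³⁺] = (Ksp/[OH⁻]^3) = 2.98×10⁻¹⁸ mol L⁻¹
For Ce₂(CO₃)₃: [Ce³⁺] = (Ksp/[CO₃²⁻]^3)^(1/2) = 3.25×10⁻¹⁵ mol L⁻¹
Since Ce(OH)₃ needs less Ce³⁺ to reach saturation, it precipitates first.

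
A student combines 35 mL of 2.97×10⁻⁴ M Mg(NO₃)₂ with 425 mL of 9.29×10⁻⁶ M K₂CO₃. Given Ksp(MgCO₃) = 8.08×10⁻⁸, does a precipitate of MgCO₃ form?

No

After mixing, V = 35 mL + 425 mL = 460 mL.
[Mg²⁺] = (2.97×10⁻⁴)(35)/460 = 2.26×10⁻⁵ M
[CO₃²⁻] = (9.29×10⁻⁶)(425)/460 = 8.58×10⁻⁶ M
Q = [Mg²⁺][CO₃²⁻] = 1.94×10⁻¹⁰
Q = 1.94×10⁻¹⁰ < Ksp = 8.08×10⁻⁸, so the solution is unsaturated and no precipitate forms.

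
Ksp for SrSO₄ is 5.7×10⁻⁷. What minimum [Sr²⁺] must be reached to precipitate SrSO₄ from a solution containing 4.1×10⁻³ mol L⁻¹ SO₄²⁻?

1.4×10⁻⁴ M

A salt starts to precipitate once the ion product Q reaches its Ksp.
SrSO₄(s) ⇌ Sr²⁺(aq) + SO₄²⁻(aq)
Ksp = [Sr²⁺][SO₄²⁻] = [Sr²⁺](4.1×10⁻³)
[Sr²⁺] = 5.7×10⁻⁷ / (4.1×10⁻³) = 1.4×10⁻⁴
[Sr²⁺] = 1.4×10⁻⁴ mol L⁻¹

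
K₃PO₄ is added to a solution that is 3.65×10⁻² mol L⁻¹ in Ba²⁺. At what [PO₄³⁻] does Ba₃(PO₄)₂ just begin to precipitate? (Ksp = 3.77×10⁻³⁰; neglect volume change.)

Precipitation begins when Q = Ksp.
Ba₃(PO₄)₂(s) ⇌ 3 Ba²⁺(aq) + 2 PO₄³⁻(aq)
Ksp = [Ba²⁺]^3[PO₄³⁻]^2 = [PO₄³⁻]^2(3.65×10⁻²)^3
[PO₄³⁻]^2 = 3.77×10⁻³⁰ / (3.65×10⁻²)^3 = 7.75×10⁻²⁶
[PO₄³⁻] = 2.78×10⁻¹³ mol L⁻¹

2.78×10⁻¹³ M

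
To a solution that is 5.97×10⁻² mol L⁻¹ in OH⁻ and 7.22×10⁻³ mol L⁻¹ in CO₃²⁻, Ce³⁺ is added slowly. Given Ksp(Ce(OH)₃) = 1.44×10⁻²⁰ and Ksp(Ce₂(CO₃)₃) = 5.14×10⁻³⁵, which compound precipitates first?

Ce(OH)₃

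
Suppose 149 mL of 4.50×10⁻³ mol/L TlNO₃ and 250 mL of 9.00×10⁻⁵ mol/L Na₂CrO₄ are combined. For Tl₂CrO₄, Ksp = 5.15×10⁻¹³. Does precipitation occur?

Total volume after mixing = 149 + 250 = 399 mL.
[Tl⁺] = (4.50×10⁻³)(149)/399 = 1.68×10⁻³ mol/L
[CrO₄²⁻] = (9.00×10⁻⁵)(250)/399 = 5.64×10⁻⁵ mol/L
Q = [Tl⁺]^2[CrO₄²⁻] = 1.59×10⁻¹⁰
Since Q (1.59×10⁻¹⁰) exceeds Ksp (5.15×10⁻¹³), Tl₂CrO₄ will precipitate.

Yes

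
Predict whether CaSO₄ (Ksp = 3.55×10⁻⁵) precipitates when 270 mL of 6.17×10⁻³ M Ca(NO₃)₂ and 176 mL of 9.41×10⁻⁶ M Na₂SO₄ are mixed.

The combined volume is 446 mL.
[Ca²⁺] = (6.17×10⁻³)(270)/446 = 3.74×10⁻³ M
[SO₄²⁻] = (9.41×10⁻⁶)(176)/446 = 3.71×10⁻⁶ M
Q = [Ca²⁺][SO₄²⁻] = 1.39×10⁻⁸
Since Q (1.39×10⁻⁸) is less than Ksp (3.55×10⁻⁵), no CaSO₄ precipitates.

No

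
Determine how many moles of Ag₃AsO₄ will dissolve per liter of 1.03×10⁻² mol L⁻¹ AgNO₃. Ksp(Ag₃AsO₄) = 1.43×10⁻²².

1.31×10⁻¹⁶ M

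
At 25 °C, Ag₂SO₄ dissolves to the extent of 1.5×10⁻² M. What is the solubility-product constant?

Ksp = 1.4×10⁻⁵

Ag₂SO₄(s) ⇌ 2 Ag⁺(aq) + SO₄²⁻(aq)
For each mole of Ag₂SO₄ that dissolves per liter, [Ag⁺] = 2s and [SO₄²⁻] = s; let s denote this solubility.
Ksp = [Ag⁺]^2[SO₄²⁻] = (2s)^2 · s = 4s^3
Ksp = 4 × (1.5×10⁻²)^3 = 1.4×10⁻⁵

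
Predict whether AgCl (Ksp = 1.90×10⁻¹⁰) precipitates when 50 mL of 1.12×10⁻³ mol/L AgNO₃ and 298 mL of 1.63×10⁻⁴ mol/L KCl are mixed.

The combined volume is 348 mL.
[Ag⁺] = (1.12×10⁻³)(50)/348 = 1.61×10⁻⁴ mol/L
[Cl⁻] = (1.63×10⁻⁴)(298)/348 = 1.40×10⁻⁴ mol/L
Q = [Ag⁺][Cl⁻] = 2.25×10⁻⁸
Because Q > Ksp (2.25×10⁻⁸ vs 1.90×10⁻¹⁰), a precipitate of AgCl forms.

Yes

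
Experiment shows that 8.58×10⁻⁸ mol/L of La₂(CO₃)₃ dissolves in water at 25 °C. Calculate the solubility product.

La₂(CO₃)₃(s) ⇌ 2 La³⁺(aq) + 3 CO₃²⁻(aq)
With molar solubility s: [La³⁺] = 2s, [CO₃²⁻] = 3s.
Ksp = [La³⁺]^2[CO₃²⁻]^3 = (2s)^2 · (3s)^3 = 108s^5
Ksp = 108 × (8.58×10⁻⁸)^5 = 5.02×10⁻³⁴

Ksp = 5.02×10⁻³⁴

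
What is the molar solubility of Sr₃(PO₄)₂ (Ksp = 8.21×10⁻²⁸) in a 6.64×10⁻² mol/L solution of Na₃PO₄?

1.90×10⁻⁹ M

Sr₃(PO₄)₂(s) ⇌ 3 Sr²⁺(aq) + 2 PO₄³⁻(aq)
The solution already contains PO₄³⁻ at 6.64×10⁻² mol/L. Let s be the molar solubility of Sr₃(PO₄)₂.
[PO₄³⁻] ≈ 6.64×10⁻² mol/L (common ion dominates); [Sr²⁺] = 3s.
Ksp = [Sr²⁺]^3[PO₄³⁻]^2 = (3s)^3(6.64×10⁻²)^2
(3s)^3 = 8.21×10⁻²⁸ / (6.64×10⁻²)^2 = 1.86×10⁻²⁵
s = 1.90×10⁻⁹ mol/L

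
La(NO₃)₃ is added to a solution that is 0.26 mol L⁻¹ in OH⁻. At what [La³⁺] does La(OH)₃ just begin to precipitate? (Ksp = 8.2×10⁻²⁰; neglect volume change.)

The threshold for precipitation is Q = Ksp.
La(OH)₃(s) ⇌ La³⁺(aq) + 3 OH⁻(aq)
Ksp = [La³⁺][OH⁻]^3 = [La³⁺](0.26)^3
[La³⁺] = 8.2×10⁻²⁰ / (0.26)^3 = 4.7×10⁻¹⁸
[La³⁺] = 4.7×10⁻¹⁸ mol L⁻¹

4.7×10⁻¹⁸ M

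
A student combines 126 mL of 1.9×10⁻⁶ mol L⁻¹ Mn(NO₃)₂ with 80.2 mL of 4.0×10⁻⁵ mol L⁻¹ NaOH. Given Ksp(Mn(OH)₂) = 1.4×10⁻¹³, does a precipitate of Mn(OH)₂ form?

After mixing, V = 126 mL + 80.2 mL = 206.2 mL.
[Mn²⁺] = (1.9×10⁻⁶)(126)/206.2 = 1.2×10⁻⁶ mol L⁻¹
[OH⁻] = (4.0×10⁻⁵)(80.2)/206.2 = 1.6×10⁻⁵ mol L⁻¹
Q = [Mn²⁺][OH⁻]^2 = 2.8×10⁻¹⁶
Q < Ksp (2.8×10⁻¹⁶ vs 1.4×10⁻¹³); the solution remains unsaturated and no precipitate forms.

No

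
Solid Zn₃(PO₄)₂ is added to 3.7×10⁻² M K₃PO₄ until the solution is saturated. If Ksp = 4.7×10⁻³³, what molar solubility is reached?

5.0×10⁻¹¹ M

Zn₃(PO₄)₂(s) ⇌ 3 Zn²⁺(aq) + 2 PO₄³⁻(aq)
With PO₄³⁻ already at 3.7×10⁻² M and s small, take [PO₄³⁻] ≈ 3.7×10⁻² M and [Zn²⁺] = 3s.
Ksp = [Zn²⁺]^3[PO₄³⁻]^2 = (3s)^3(3.7×10⁻²)^2
(3s)^3 = 4.7×10⁻³³ / (3.7×10⁻²)^2 = 3.4×10⁻³⁰
s = 5.0×10⁻¹¹ M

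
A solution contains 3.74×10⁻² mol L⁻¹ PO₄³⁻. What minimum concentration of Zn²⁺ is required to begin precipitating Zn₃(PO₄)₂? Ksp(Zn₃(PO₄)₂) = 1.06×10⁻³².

The threshold for precipitation is Q = Ksp.
Zn₃(PO₄)₂(s) ⇌ 3 Zn²⁺(aq) + 2 PO₄³⁻(aq)
Ksp = [Zn²⁺]^3[PO₄³⁻]^2 = [Zn²⁺]^3(3.74×10⁻²)^2
[Zn²⁺]^3 = 1.06×10⁻³² / (3.74×10⁻²)^2 = 7.58×10⁻³⁰
[Zn²⁺] = 1.96×10⁻¹⁰ mol L⁻¹

1.96×10⁻¹⁰ M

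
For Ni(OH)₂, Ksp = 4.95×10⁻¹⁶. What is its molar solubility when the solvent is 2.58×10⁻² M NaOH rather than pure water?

Ni(OH)₂(s) ⇌ Ni²⁺(aq) + 2 OH⁻(aq)
Let s be the solubility of Ni(OH)₂ here. The common ion gives [OH⁻] ≈ 2.58×10⁻² M, and [Ni²⁺] = s.
Ksp = [Ni²⁺][OH⁻]^2 = s(2.58×10⁻²)^2
s = 4.95×10⁻¹⁶ / (2.58×10⁻²)^2 = 7.44×10⁻¹³
s = 7.44×10⁻¹³ M

7.44×10⁻¹³ M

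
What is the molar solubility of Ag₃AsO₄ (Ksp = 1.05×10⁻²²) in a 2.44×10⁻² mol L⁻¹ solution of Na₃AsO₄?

5.42×10⁻⁸ M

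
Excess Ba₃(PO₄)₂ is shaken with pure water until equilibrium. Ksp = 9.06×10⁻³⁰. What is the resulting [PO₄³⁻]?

1.22×10⁻⁶ M

Ba₃(PO₄)₂(s) ⇌ 3 Ba²⁺(aq) + 2 PO₄³⁻(aq)
Let s be the molar solubility. Then [Ba²⁺] = 3s and [PO₄³⁻] = 2s.
Ksp = [Ba²⁺]^3[PO₄³⁻]^2 = (3s)^3 · (2s)^2 = 108s^5 = 9.06×10⁻³⁰
s = 6.09×10⁻⁷ M
[PO₄³⁻] = 2s = 1.22×10⁻⁶ M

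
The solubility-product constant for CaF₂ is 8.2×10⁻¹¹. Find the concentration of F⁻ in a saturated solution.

5.5×10⁻⁴ M

CaF₂(s) ⇌ Ca²⁺(aq) + 2 F⁻(aq)
If s mol/L of CaF₂ dissolves, [Ca²⁺] = s and [F⁻] = 2s.
Ksp = [Ca²⁺][F⁻]^2 = s · (2s)^2 = 4s^3 = 8.2×10⁻¹¹
s = 2.7×10⁻⁴ M
[F⁻] = 2s = 5.5×10⁻⁴ M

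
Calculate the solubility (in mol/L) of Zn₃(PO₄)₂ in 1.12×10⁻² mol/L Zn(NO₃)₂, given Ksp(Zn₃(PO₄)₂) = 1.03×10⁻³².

Zn₃(PO₄)₂(s) ⇌ 3 Zn²⁺(aq) + 2 PO₄³⁻(aq)
Zn²⁺ is already present at 1.12×10⁻² mol/L. If s mol/L of Zn₃(PO₄)₂ dissolves, [PO₄³⁻] = 2s while [Zn²⁺] ≈ 1.12×10⁻² mol/L.
Ksp = [Zn²⁺]^3[PO₄³⁻]^2 = (1.12×10⁻²)^3(2s)^2
(2s)^2 = 1.03×10⁻³² / (1.12×10⁻²)^3 = 7.33×10⁻²⁷
s = 4.28×10⁻¹⁴ mol/L

4.28×10⁻¹⁴ M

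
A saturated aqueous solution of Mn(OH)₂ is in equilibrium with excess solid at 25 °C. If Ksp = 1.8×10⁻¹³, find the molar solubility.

Mn(OH)₂(s) ⇌ Mn²⁺(aq) + 2 OH⁻(aq)
With molar solubility s: [Mn²⁺] = s, [OH⁻] = 2s.
Ksp = [Mn²⁺][OH⁻]^2 = s · (2s)^2 = 4s^3
4s^3 = 1.8×10⁻¹³  ⇒  s^3 = 4.5×10⁻¹⁴
Taking the 3rd root, s = 3.6×10⁻⁵ mol L⁻¹.

3.6×10⁻⁵ M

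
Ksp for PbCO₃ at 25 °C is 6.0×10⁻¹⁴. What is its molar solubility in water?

2.4×10⁻⁷ M

PbCO₃(s) ⇌ Pb²⁺(aq) + CO₃²⁻(aq)
If s mol/L of PbCO₃ dissolves, [Pb²⁺] = s and [CO₃²⁻] = s.
Ksp = [Pb²⁺][CO₃²⁻] = s · s = s^2
s^2 = 6.0×10⁻¹⁴
Taking the 2nd root, s = 2.4×10⁻⁷ mol L⁻¹.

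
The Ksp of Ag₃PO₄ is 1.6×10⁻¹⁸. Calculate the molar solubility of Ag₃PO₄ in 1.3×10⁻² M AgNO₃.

7.3×10⁻¹³ M

Ag₃PO₄(s) ⇌ 3 Ag⁺(aq) + PO₄³⁻(aq)
With Ag⁺ already at 1.3×10⁻² M and s small, take [Ag⁺] ≈ 1.3×10⁻² M and [PO₄³⁻] = s.
Ksp = [Ag⁺]^3[PO₄³⁻] = (1.3×10⁻²)^3s
s = 1.6×10⁻¹⁸ / (1.3×10⁻²)^3 = 7.3×10⁻¹³
s = 7.3×10⁻¹³ M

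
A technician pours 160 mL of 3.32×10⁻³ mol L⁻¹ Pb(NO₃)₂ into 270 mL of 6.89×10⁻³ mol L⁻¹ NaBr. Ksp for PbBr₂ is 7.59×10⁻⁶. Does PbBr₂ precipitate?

The combined volume is 430 mL.
[Pb²⁺] = (3.32×10⁻³)(160)/430 = 1.24×10⁻³ mol L⁻¹
[Br⁻] = (6.89×10⁻³)(270)/430 = 4.33×10⁻³ mol L⁻¹
Q = [Pb²⁺][Br⁻]^2 = 2.31×10⁻⁸
Since Q (2.31×10⁻⁸) is less than Ksp (7.59×10⁻⁶), no PbBr₂ precipitates.

No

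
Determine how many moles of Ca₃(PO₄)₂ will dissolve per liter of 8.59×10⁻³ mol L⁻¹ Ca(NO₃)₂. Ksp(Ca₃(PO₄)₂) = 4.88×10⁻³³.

Ca₃(PO₄)₂(s) ⇌ 3 Ca²⁺(aq) + 2 PO₄³⁻(aq)
Let s be the solubility of Ca₃(PO₄)₂ here. The common ion gives [Ca²⁺] ≈ 8.59×10⁻³ mol L⁻¹, and [PO₄³⁻] = 2s.
Ksp = [Ca²⁺]^3[PO₄³⁻]^2 = (8.59×10⁻³)^3(2s)^2
(2s)^2 = 4.88×10⁻³³ / (8.59×10⁻³)^3 = 7.70×10⁻²⁷
s = 4.39×10⁻¹⁴ mol L⁻¹

4.39×10⁻¹⁴ M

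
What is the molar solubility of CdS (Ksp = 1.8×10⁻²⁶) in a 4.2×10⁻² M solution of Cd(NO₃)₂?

CdS(s) ⇌ Cd²⁺(aq) + S²⁻(aq)
Cd²⁺ is already present at 4.2×10⁻² M. If s mol/L of CdS dissolves, [S²⁻] = s while [Cd²⁺] ≈ 4.2×10⁻² M.
Ksp = [Cd²⁺][S²⁻] = (4.2×10⁻²)s
s = 1.8×10⁻²⁶ / (4.2×10⁻²) = 4.3×10⁻²⁵
s = 4.3×10⁻²⁵ M

4.3×10⁻²⁵ M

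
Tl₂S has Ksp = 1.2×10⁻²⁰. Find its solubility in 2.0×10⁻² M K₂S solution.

3.9×10⁻¹⁰ M

Tl₂S(s) ⇌ 2 Tl⁺(aq) + S²⁻(aq)
S²⁻ is already present at 2.0×10⁻² M. If s mol/L of Tl₂S dissolves, [Tl⁺] = 2s while [S²⁻] ≈ 2.0×10⁻² M.
Ksp = [Tl⁺]^2[S²⁻] = (2s)^2(2.0×10⁻²)
(2s)^2 = 1.2×10⁻²⁰ / (2.0×10⁻²) = 6.0×10⁻¹⁹
s = 3.9×10⁻¹⁰ M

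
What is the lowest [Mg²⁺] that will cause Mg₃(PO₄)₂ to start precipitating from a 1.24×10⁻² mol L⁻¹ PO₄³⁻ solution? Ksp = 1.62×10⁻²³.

The threshold for precipitation is Q = Ksp.
Mg₃(PO₄)₂(s) ⇌ 3 Mg²⁺(aq) + 2 PO₄³⁻(aq)
Ksp = [Mg²⁺]^3[PO₄³⁻]^2 = [Mg²⁺]^3(1.24×10⁻²)^2
[Mg²⁺]^3 = 1.62×10⁻²³ / (1.24×10⁻²)^2 = 1.05×10⁻¹⁹
[Mg²⁺] = 4.72×10⁻⁷ mol L⁻¹

4.72×10⁻⁷ M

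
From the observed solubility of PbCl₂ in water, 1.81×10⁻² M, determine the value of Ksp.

Ksp = 2.37×10⁻⁵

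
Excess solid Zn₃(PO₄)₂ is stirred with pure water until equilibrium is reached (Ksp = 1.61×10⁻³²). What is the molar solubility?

Zn₃(PO₄)₂(s) ⇌ 3 Zn²⁺(aq) + 2 PO₄³⁻(aq)
With molar solubility s: [Zn²⁺] = 3s, [PO₄³⁻] = 2s.
Ksp = [Zn²⁺]^3[PO₄³⁻]^2 = (3s)^3 · (2s)^2 = 108s^5
108s^5 = 1.61×10⁻³²  ⇒  s^5 = 1.49×10⁻³⁴
s = 1.72×10⁻⁷ M

1.72×10⁻⁷ M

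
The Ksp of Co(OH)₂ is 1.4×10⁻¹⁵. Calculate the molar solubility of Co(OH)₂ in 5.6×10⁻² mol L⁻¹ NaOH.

4.5×10⁻¹³ M

Co(OH)₂(s) ⇌ Co²⁺(aq) + 2 OH⁻(aq)
OH⁻ is already present at 5.6×10⁻² mol L⁻¹. If s mol/L of Co(OH)₂ dissolves, [Co²⁺] = s while [OH⁻] ≈ 5.6×10⁻² mol L⁻¹.
Ksp = [Co²⁺][OH⁻]^2 = s(5.6×10⁻²)^2
s = 1.4×10⁻¹⁵ / (5.6×10⁻²)^2 = 4.5×10⁻¹³
s = 4.5×10⁻¹³ mol L⁻¹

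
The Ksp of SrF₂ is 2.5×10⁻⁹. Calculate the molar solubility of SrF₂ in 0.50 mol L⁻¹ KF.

SrF₂(s) ⇌ Sr²⁺(aq) + 2 F⁻(aq)
With F⁻ already at 0.50 mol L⁻¹ and s small, take [F⁻] ≈ 0.50 mol L⁻¹ and [Sr²⁺] = s.
Ksp = [Sr²⁺][F⁻]^2 = s(0.50)^2
s = 2.5×10⁻⁹ / (0.50)^2 = 1.0×10⁻⁸
s = 1.0×10⁻⁸ mol L⁻¹

1.0×10⁻⁸ M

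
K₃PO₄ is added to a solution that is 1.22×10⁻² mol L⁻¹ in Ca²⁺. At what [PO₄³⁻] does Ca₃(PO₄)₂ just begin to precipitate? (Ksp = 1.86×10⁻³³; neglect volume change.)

Each salt precipitates once Q = Ksp for that salt.
Ca₃(PO₄)₂(s) ⇌ 3 Ca²⁺(aq) + 2 PO₄³⁻(aq)
Ksp = [Ca²⁺]^3[PO₄³⁻]^2 = [PO₄³⁻]^2(1.22×10⁻²)^3
[PO₄³⁻]^2 = 1.86×10⁻³³ / (1.22×10⁻²)^3 = 1.02×10⁻²⁷
[PO₄³⁻] = 3.20×10⁻¹⁴ mol L⁻¹

3.20×10⁻¹⁴ M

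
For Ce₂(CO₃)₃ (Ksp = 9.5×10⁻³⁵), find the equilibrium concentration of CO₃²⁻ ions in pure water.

1.8×10⁻⁷ M

Ce₂(CO₃)₃(s) ⇌ 2 Ce³⁺(aq) + 3 CO₃²⁻(aq)
If s mol/L of Ce₂(CO₃)₃ dissolves, [Ce³⁺] = 2s and [CO₃²⁻] = 3s.
Ksp = [Ce³⁺]^2[CO₃²⁻]^3 = (2s)^2 · (3s)^3 = 108s^5 = 9.5×10⁻³⁵
s = 6.1×10⁻⁸ mol/L
[CO₃²⁻] = 3s = 1.8×10⁻⁷ mol/L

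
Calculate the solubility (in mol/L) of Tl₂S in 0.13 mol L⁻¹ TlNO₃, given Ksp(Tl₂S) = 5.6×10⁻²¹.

3.3×10⁻¹⁹ M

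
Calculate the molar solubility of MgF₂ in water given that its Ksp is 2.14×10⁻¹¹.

1.75×10⁻⁴ M

MgF₂(s) ⇌ Mg²⁺(aq) + 2 F⁻(aq)
With molar solubility s: [Mg²⁺] = s, [F⁻] = 2s.
Ksp = [Mg²⁺][F⁻]^2 = s · (2s)^2 = 4s^3
4s^3 = 2.14×10⁻¹¹  ⇒  s^3 = 5.35×10⁻¹²
s = (5.35×10⁻¹²)^(1/3) = 1.75×10⁻⁴ M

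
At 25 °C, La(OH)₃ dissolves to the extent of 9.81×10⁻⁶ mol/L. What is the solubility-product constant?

La(OH)₃(s) ⇌ La³⁺(aq) + 3 OH⁻(aq)
For each mole of La(OH)₃ that dissolves per liter, [La³⁺] = s and [OH⁻] = 3s; let s denote this solubility.
Ksp = [La³⁺][OH⁻]^3 = s · (3s)^3 = 27s^4
Ksp = 27 × (9.81×10⁻⁶)^4 = 2.50×10⁻¹⁹

Ksp = 2.50×10⁻¹⁹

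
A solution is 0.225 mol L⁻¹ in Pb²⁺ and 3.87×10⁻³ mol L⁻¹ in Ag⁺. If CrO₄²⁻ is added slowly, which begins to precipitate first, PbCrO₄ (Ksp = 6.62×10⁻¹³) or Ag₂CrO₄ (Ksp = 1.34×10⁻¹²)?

A salt starts to precipitate once the ion product Q reaches its Ksp.
For PbCrO₄: [CrO₄²⁻] = (Ksp/[Pb²⁺]) = 2.94×10⁻¹² mol L⁻¹
For Ag₂CrO₄: [CrO₄²⁻] = (Ksp/[Ag⁺]^2) = 8.95×10⁻⁸ mol L⁻¹
The smaller threshold [CrO₄²⁻] is reached first, so PbCrO₄ precipitates first.

PbCrO₄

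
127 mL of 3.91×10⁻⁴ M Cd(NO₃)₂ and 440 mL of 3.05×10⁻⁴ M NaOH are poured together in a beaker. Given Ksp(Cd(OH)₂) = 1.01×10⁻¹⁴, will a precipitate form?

Total volume after mixing = 127 + 440 = 567 mL.
[Cd²⁺] = (3.91×10⁻⁴)(127)/567 = 8.76×10⁻⁵ M
[OH⁻] = (3.05×10⁻⁴)(440)/567 = 2.37×10⁻⁴ M
Q = [Cd²⁺][OH⁻]^2 = 4.91×10⁻¹²
Because Q > Ksp (4.91×10⁻¹² vs 1.01×10⁻¹⁴), a precipitate of Cd(OH)₂ forms.

Yes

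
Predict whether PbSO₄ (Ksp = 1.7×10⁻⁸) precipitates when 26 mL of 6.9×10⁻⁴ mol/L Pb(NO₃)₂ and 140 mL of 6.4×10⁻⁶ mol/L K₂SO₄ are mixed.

No

The combined volume is 166 mL.
[Pb²⁺] = (6.9×10⁻⁴)(26)/166 = 1.1×10⁻⁴ mol/L
[SO₄²⁻] = (6.4×10⁻⁶)(140)/166 = 5.4×10⁻⁶ mol/L
Q = [Pb²⁺][SO₄²⁻] = 5.8×10⁻¹⁰
Since Q (5.8×10⁻¹⁰) is less than Ksp (1.7×10⁻⁸), no PbSO₄ precipitates.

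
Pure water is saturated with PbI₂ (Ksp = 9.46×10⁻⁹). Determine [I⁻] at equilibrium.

PbI₂(s) ⇌ Pb²⁺(aq) + 2 I⁻(aq)
Call the molar solubility s, so that [Pb²⁺] = s and [I⁻] = 2s.
Ksp = [Pb²⁺][I⁻]^2 = s · (2s)^2 = 4s^3 = 9.46×10⁻⁹
s = 1.33×10⁻³ mol/L
[I⁻] = 2s = 2.66×10⁻³ mol/L

2.66×10⁻³ M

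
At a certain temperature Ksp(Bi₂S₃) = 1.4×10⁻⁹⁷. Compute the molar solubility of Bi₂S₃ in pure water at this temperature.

1.7×10⁻²⁰ M

Bi₂S₃(s) ⇌ 2 Bi³⁺(aq) + 3 S²⁻(aq)
For each mole of Bi₂S₃ that dissolves per liter, [Bi³⁺] = 2s and [S²⁻] = 3s; let s denote this solubility.
Ksp = [Bi³⁺]^2[S²⁻]^3 = (2s)^2 · (3s)^3 = 108s^5
108s^5 = 1.4×10⁻⁹⁷  ⇒  s^5 = 1.3×10⁻⁹⁹
Taking the 5th root, s = 1.7×10⁻²⁰ mol L⁻¹.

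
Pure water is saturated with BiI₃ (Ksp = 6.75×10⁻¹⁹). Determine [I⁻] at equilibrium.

3.77×10⁻⁵ M

BiI₃(s) ⇌ Bi³⁺(aq) + 3 I⁻(aq)
With molar solubility s: [Bi³⁺] = s, [I⁻] = 3s.
Ksp = [Bi³⁺][I⁻]^3 = s · (3s)^3 = 27s^4 = 6.75×10⁻¹⁹
s = 1.26×10⁻⁵ M
[I⁻] = 3s = 3.77×10⁻⁵ M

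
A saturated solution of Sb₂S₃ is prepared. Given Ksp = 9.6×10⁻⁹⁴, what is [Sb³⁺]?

Sb₂S₃(s) ⇌ 2 Sb³⁺(aq) + 3 S²⁻(aq)
Let s be the molar solubility. Then [Sb³⁺] = 2s and [S²⁻] = 3s.
Ksp = [Sb³⁺]^2[S²⁻]^3 = (2s)^2 · (3s)^3 = 108s^5 = 9.6×10⁻⁹⁴
s = 9.8×10⁻²⁰ mol L⁻¹
[Sb³⁺] = 2s = 2.0×10⁻¹⁹ mol L⁻¹

2.0×10⁻¹⁹ M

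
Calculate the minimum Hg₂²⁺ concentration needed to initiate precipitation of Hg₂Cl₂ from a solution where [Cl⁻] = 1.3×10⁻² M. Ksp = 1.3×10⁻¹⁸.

Precipitation begins when Q = Ksp.
Hg₂Cl₂(s) ⇌ Hg₂²⁺(aq) + 2 Cl⁻(aq)
Ksp = [Hg₂²⁺][Cl⁻]^2 = [Hg₂²⁺](1.3×10⁻²)^2
[Hg₂²⁺] = 1.3×10⁻¹⁸ / (1.3×10⁻²)^2 = 7.7×10⁻¹⁵
[Hg₂²⁺] = 7.7×10⁻¹⁵ M

7.7×10⁻¹⁵ M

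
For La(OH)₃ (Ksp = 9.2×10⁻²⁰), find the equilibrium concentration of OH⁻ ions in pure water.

La(OH)₃(s) ⇌ La³⁺(aq) + 3 OH⁻(aq)
Let s be the molar solubility. Then [La³⁺] = s and [OH⁻] = 3s.
Ksp = [La³⁺][OH⁻]^3 = s · (3s)^3 = 27s^4 = 9.2×10⁻²⁰
s = 7.6×10⁻⁶ M
[OH⁻] = 3s = 2.3×10⁻⁵ M

2.3×10⁻⁵ M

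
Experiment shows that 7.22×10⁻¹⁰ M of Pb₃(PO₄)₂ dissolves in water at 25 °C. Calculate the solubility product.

Ksp = 2.12×10⁻⁴⁴

Pb₃(PO₄)₂(s) ⇌ 3 Pb²⁺(aq) + 2 PO₄³⁻(aq)
With molar solubility s: [Pb²⁺] = 3s, [PO₄³⁻] = 2s.
Ksp = [Pb²⁺]^3[PO₄³⁻]^2 = (3s)^3 · (2s)^2 = 108s^5
Ksp = 108 × (7.22×10⁻¹⁰)^5 = 2.12×10⁻⁴⁴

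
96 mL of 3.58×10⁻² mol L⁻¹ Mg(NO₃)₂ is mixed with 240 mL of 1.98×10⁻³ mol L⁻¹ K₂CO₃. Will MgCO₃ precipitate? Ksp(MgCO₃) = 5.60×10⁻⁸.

Yes

After mixing, V = 96 mL + 240 mL = 336 mL.
[Mg²⁺] = (3.58×10⁻²)(96)/336 = 1.02×10⁻² mol L⁻¹
[CO₃²⁻] = (1.98×10⁻³)(240)/336 = 1.41×10⁻³ mol L⁻¹
Q = [Mg²⁺][CO₃²⁻] = 1.45×10⁻⁵
Because Q > Ksp (1.45×10⁻⁵ vs 5.60×10⁻⁸), a precipitate of MgCO₃ forms.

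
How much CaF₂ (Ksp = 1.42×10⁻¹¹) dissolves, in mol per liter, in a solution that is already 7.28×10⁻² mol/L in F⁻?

2.68×10⁻⁹ M

CaF₂(s) ⇌ Ca²⁺(aq) + 2 F⁻(aq)
Let s be the solubility of CaF₂ here. The common ion gives [F⁻] ≈ 7.28×10⁻² mol/L, and [Ca²⁺] = s.
Ksp = [Ca²⁺][F⁻]^2 = s(7.28×10⁻²)^2
s = 1.42×10⁻¹¹ / (7.28×10⁻²)^2 = 2.68×10⁻⁹
s = 2.68×10⁻⁹ mol/L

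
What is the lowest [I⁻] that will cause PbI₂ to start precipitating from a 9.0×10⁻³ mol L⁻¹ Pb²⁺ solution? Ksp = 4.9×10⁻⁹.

7.4×10⁻⁴ M

The threshold for precipitation is Q = Ksp.
PbI₂(s) ⇌ Pb²⁺(aq) + 2 I⁻(aq)
Ksp = [Pb²⁺][I⁻]^2 = [I⁻]^2(9.0×10⁻³)
[I⁻]^2 = 4.9×10⁻⁹ / (9.0×10⁻³) = 5.4×10⁻⁷
[I⁻] = 7.4×10⁻⁴ mol L⁻¹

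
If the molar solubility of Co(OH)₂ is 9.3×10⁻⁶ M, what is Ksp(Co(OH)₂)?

Ksp = 3.2×10⁻¹⁵

Co(OH)₂(s) ⇌ Co²⁺(aq) + 2 OH⁻(aq)
Call the molar solubility s, so that [Co²⁺] = s and [OH⁻] = 2s.
Ksp = [Co²⁺][OH⁻]^2 = s · (2s)^2 = 4s^3
Ksp = 4 × (9.3×10⁻⁶)^3 = 3.2×10⁻¹⁵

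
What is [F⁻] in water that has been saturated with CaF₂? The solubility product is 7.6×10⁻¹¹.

CaF₂(s) ⇌ Ca²⁺(aq) + 2 F⁻(aq)
Let s be the molar solubility. Then [Ca²⁺] = s and [F⁻] = 2s.
Ksp = [Ca²⁺][F⁻]^2 = s · (2s)^2 = 4s^3 = 7.6×10⁻¹¹
s = 2.7×10⁻⁴ mol/L
[F⁻] = 2s = 5.3×10⁻⁴ mol/L

5.3×10⁻⁴ M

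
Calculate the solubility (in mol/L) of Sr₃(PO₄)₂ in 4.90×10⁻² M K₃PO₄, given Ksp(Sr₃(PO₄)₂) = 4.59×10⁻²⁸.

1.92×10⁻⁹ M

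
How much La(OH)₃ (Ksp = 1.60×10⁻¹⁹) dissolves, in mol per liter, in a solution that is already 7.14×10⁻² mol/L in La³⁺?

4.36×10⁻⁷ M

La(OH)₃(s) ⇌ La³⁺(aq) + 3 OH⁻(aq)
La³⁺ is already present at 7.14×10⁻² mol/L. If s mol/L of La(OH)₃ dissolves, [OH⁻] = 3s while [La³⁺] ≈ 7.14×10⁻² mol/L.
Ksp = [La³⁺][OH⁻]^3 = (7.14×10⁻²)(3s)^3
(3s)^3 = 1.60×10⁻¹⁹ / (7.14×10⁻²) = 2.24×10⁻¹⁸
s = 4.36×10⁻⁷ mol/L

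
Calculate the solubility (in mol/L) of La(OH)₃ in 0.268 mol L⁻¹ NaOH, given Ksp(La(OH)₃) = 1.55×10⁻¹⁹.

8.05×10⁻¹⁸ M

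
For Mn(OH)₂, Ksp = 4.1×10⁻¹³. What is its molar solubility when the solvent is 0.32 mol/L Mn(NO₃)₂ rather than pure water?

5.7×10⁻⁷ M

Mn(OH)₂(s) ⇌ Mn²⁺(aq) + 2 OH⁻(aq)
The solution already contains Mn²⁺ at 0.32 mol/L. Let s be the molar solubility of Mn(OH)₂.
[Mn²⁺] ≈ 0.32 mol/L (common ion dominates); [OH⁻] = 2s.
Ksp = [Mn²⁺][OH⁻]^2 = (0.32)(2s)^2
(2s)^2 = 4.1×10⁻¹³ / (0.32) = 1.3×10⁻¹²
s = 5.7×10⁻⁷ mol/L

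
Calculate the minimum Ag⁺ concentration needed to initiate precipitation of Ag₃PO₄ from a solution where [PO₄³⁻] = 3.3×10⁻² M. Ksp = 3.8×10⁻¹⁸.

A salt starts to precipitate once the ion product Q reaches its Ksp.
Ag₃PO₄(s) ⇌ 3 Ag⁺(aq) + PO₄³⁻(aq)
Ksp = [Ag⁺]^3[PO₄³⁻] = [Ag⁺]^3(3.3×10⁻²)
[Ag⁺]^3 = 3.8×10⁻¹⁸ / (3.3×10⁻²) = 1.2×10⁻¹⁶
[Ag⁺] = 4.9×10⁻⁶ M

4.9×10⁻⁶ M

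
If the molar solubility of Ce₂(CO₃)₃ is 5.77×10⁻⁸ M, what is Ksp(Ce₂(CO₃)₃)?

Ksp = 6.91×10⁻³⁵

Ce₂(CO₃)₃(s) ⇌ 2 Ce³⁺(aq) + 3 CO₃²⁻(aq)
Call the molar solubility s, so that [Ce³⁺] = 2s and [CO₃²⁻] = 3s.
Ksp = [Ce³⁺]^2[CO₃²⁻]^3 = (2s)^2 · (3s)^3 = 108s^5
Ksp = 108 × (5.77×10⁻⁸)^5 = 6.91×10⁻³⁵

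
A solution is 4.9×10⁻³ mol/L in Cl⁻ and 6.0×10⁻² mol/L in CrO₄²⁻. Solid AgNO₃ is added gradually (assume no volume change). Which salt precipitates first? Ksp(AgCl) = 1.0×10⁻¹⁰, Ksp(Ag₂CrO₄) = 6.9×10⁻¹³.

The threshold for precipitation is Q = Ksp.
For AgCl: [Ag⁺] = (Ksp/[Cl⁻]) = 2.0×10⁻⁸ mol/L
For Ag₂CrO₄: [Ag⁺] = (Ksp/[CrO₄²⁻])^(1/2) = 3.4×10⁻⁶ mol/L
The smaller threshold [Ag⁺] is reached first, so AgCl precipitates first.

AgCl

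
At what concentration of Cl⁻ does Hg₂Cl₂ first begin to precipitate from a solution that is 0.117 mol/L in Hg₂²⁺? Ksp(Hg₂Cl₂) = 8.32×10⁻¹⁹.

Precipitation of each salt begins when its ion product equals Ksp.
Hg₂Cl₂(s) ⇌ Hg₂²⁺(aq) + 2 Cl⁻(aq)
Ksp = [Hg₂²⁺][Cl⁻]^2 = [Cl⁻]^2(0.117)
[Cl⁻]^2 = 8.32×10⁻¹⁹ / (0.117) = 7.11×10⁻¹⁸
[Cl⁻] = 2.67×10⁻⁹ mol/L

2.67×10⁻⁹ M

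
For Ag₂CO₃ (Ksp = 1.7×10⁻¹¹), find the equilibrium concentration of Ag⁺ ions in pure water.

3.2×10⁻⁴ M

Ag₂CO₃(s) ⇌ 2 Ag⁺(aq) + CO₃²⁻(aq)
If s mol/L of Ag₂CO₃ dissolves, [Ag⁺] = 2s and [CO₃²⁻] = s.
Ksp = [Ag⁺]^2[CO₃²⁻] = (2s)^2 · s = 4s^3 = 1.7×10⁻¹¹
s = 1.6×10⁻⁴ mol L⁻¹
[Ag⁺] = 2s = 3.2×10⁻⁴ mol L⁻¹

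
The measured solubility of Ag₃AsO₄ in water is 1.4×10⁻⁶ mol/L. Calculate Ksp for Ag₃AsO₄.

Ag₃AsO₄(s) ⇌ 3 Ag⁺(aq) + AsO₄³⁻(aq)
For each mole of Ag₃AsO₄ that dissolves per liter, [Ag⁺] = 3s and [AsO₄³⁻] = s; let s denote this solubility.
Ksp = [Ag⁺]^3[AsO₄³⁻] = (3s)^3 · s = 27s^4
Ksp = 27 × (1.4×10⁻⁶)^4 = 1.0×10⁻²²

Ksp = 1.0×10⁻²²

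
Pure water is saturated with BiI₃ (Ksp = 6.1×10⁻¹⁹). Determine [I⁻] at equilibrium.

3.7×10⁻⁵ M

BiI₃(s) ⇌ Bi³⁺(aq) + 3 I⁻(aq)
Let s be the molar solubility. Then [Bi³⁺] = s and [I⁻] = 3s.
Ksp = [Bi³⁺][I⁻]^3 = s · (3s)^3 = 27s^4 = 6.1×10⁻¹⁹
s = 1.2×10⁻⁵ mol L⁻¹
[I⁻] = 3s = 3.7×10⁻⁵ mol L⁻¹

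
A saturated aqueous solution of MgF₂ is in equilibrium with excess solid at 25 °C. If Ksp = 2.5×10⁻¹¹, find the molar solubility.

1.8×10⁻⁴ M

MgF₂(s) ⇌ Mg²⁺(aq) + 2 F⁻(aq)
Let s be the molar solubility. Then [Mg²⁺] = s and [F⁻] = 2s.
Ksp = [Mg²⁺][F⁻]^2 = s · (2s)^2 = 4s^3
4s^3 = 2.5×10⁻¹¹  ⇒  s^3 = 6.3×10⁻¹²
s = 1.8×10⁻⁴ mol L⁻¹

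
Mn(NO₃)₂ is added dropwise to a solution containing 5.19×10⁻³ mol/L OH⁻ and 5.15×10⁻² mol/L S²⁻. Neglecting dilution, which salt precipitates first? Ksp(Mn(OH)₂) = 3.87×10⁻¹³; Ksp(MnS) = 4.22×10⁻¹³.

MnS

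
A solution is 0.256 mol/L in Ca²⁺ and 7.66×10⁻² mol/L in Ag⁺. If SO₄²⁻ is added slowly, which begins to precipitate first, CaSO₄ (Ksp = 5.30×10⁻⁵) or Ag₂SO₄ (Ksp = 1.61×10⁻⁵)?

CaSO₄

The threshold for precipitation is Q = Ksp.
For CaSO₄: [SO₄²⁻] = (Ksp/[Ca²⁺]) = 2.07×10⁻⁴ mol/L
For Ag₂SO₄: [SO₄²⁻] = (Ksp/[Ag⁺]^2) = 2.74×10⁻³ mol/L
CaSO₄ requires the lower [SO₄²⁻], so it precipitates first.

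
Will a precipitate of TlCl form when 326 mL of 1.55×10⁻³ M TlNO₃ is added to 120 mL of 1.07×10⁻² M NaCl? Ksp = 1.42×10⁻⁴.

After mixing, V = 326 mL + 120 mL = 446 mL.
[Tl⁺] = (1.55×10⁻³)(326)/446 = 1.13×10⁻³ M
[Cl⁻] = (1.07×10⁻²)(120)/446 = 2.88×10⁻³ M
Q = [Tl⁺][Cl⁻] = 3.26×10⁻⁶
Q < Ksp (3.26×10⁻⁶ vs 1.42×10⁻⁴); the solution remains unsaturated and no precipitate forms.

No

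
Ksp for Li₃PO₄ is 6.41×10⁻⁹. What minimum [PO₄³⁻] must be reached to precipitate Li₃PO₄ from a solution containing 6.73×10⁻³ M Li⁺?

A salt starts to precipitate once the ion product Q reaches its Ksp.
Li₃PO₄(s) ⇌ 3 Li⁺(aq) + PO₄³⁻(aq)
Ksp = [Li⁺]^3[PO₄³⁻] = [PO₄³⁻](6.73×10⁻³)^3
[PO₄³⁻] = 6.41×10⁻⁹ / (6.73×10⁻³)^3 = 2.10×10⁻²
[PO₄³⁻] = 2.10×10⁻² M

2.10×10⁻² M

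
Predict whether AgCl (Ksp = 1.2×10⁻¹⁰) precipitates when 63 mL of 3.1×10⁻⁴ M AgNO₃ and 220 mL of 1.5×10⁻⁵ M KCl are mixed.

Total volume after mixing = 63 + 220 = 283 mL.
[Ag⁺] = (3.1×10⁻⁴)(63)/283 = 6.9×10⁻⁵ M
[Cl⁻] = (1.5×10⁻⁵)(220)/283 = 1.2×10⁻⁵ M
Q = [Ag⁺][Cl⁻] = 8.0×10⁻¹⁰
Because Q > Ksp (8.0×10⁻¹⁰ vs 1.2×10⁻¹⁰), a precipitate of AgCl forms.

Yes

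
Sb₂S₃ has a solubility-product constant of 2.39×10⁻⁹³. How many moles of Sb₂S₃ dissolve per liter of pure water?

1.17×10⁻¹⁹ M

Sb₂S₃(s) ⇌ 2 Sb³⁺(aq) + 3 S²⁻(aq)
For each mole of Sb₂S₃ that dissolves per liter, [Sb³⁺] = 2s and [S²⁻] = 3s; let s denote this solubility.
Ksp = [Sb³⁺]^2[S²⁻]^3 = (2s)^2 · (3s)^3 = 108s^5
108s^5 = 2.39×10⁻⁹³  ⇒  s^5 = 2.21×10⁻⁹⁵
s = 1.17×10⁻¹⁹ mol L⁻¹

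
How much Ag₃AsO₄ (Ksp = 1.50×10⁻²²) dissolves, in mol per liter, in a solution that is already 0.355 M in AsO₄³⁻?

Ag₃AsO₄(s) ⇌ 3 Ag⁺(aq) + AsO₄³⁻(aq)
AsO₄³⁻ is already present at 0.355 M. If s mol/L of Ag₃AsO₄ dissolves, [Ag⁺] = 3s while [AsO₄³⁻] ≈ 0.355 M.
Ksp = [Ag⁺]^3[AsO₄³⁻] = (3s)^3(0.355)
(3s)^3 = 1.50×10⁻²² / (0.355) = 4.23×10⁻²²
s = 2.50×10⁻⁸ M

2.50×10⁻⁸ M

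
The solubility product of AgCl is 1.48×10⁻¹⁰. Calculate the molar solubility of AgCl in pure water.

AgCl(s) ⇌ Ag⁺(aq) + Cl⁻(aq)
Call the molar solubility s, so that [Ag⁺] = s and [Cl⁻] = s.
Ksp = [Ag⁺][Cl⁻] = s · s = s^2
s^2 = 1.48×10⁻¹⁰
s = (1.48×10⁻¹⁰)^(1/2) = 1.22×10⁻⁵ mol/L

1.22×10⁻⁵ M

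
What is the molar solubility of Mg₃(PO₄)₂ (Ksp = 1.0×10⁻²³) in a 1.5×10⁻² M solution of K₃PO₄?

Mg₃(PO₄)₂(s) ⇌ 3 Mg²⁺(aq) + 2 PO₄³⁻(aq)
With PO₄³⁻ already at 1.5×10⁻² M and s small, take [PO₄³⁻] ≈ 1.5×10⁻² M and [Mg²⁺] = 3s.
Ksp = [Mg²⁺]^3[PO₄³⁻]^2 = (3s)^3(1.5×10⁻²)^2
(3s)^3 = 1.0×10⁻²³ / (1.5×10⁻²)^2 = 4.4×10⁻²⁰
s = 1.2×10⁻⁷ M

1.2×10⁻⁷ M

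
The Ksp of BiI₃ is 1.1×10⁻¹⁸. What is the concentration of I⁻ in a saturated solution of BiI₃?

BiI₃(s) ⇌ Bi³⁺(aq) + 3 I⁻(aq)
Call the molar solubility s, so that [Bi³⁺] = s and [I⁻] = 3s.
Ksp = [Bi³⁺][I⁻]^3 = s · (3s)^3 = 27s^4 = 1.1×10⁻¹⁸
s = 1.4×10⁻⁵ M
[I⁻] = 3s = 4.3×10⁻⁵ M

4.3×10⁻⁵ M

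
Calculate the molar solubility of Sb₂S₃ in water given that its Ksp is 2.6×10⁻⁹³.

Sb₂S₃(s) ⇌ 2 Sb³⁺(aq) + 3 S²⁻(aq)
Let s be the molar solubility. Then [Sb³⁺] = 2s and [S²⁻] = 3s.
Ksp = [Sb³⁺]^2[S²⁻]^3 = (2s)^2 · (3s)^3 = 108s^5
108s^5 = 2.6×10⁻⁹³  ⇒  s^5 = 2.4×10⁻⁹⁵
s = 1.2×10⁻¹⁹ mol L⁻¹

1.2×10⁻¹⁹ M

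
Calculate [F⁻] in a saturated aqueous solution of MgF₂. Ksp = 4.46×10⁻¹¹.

MgF₂(s) ⇌ Mg²⁺(aq) + 2 F⁻(aq)
If s mol/L of MgF₂ dissolves, [Mg²⁺] = s and [F⁻] = 2s.
Ksp = [Mg²⁺][F⁻]^2 = s · (2s)^2 = 4s^3 = 4.46×10⁻¹¹
s = 2.23×10⁻⁴ mol/L
[F⁻] = 2s = 4.47×10⁻⁴ mol/L

4.47×10⁻⁴ M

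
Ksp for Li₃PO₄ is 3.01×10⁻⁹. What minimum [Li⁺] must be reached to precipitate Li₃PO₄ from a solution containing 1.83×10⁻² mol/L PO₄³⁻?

The threshold for precipitation is Q = Ksp.
Li₃PO₄(s) ⇌ 3 Li⁺(aq) + PO₄³⁻(aq)
Ksp = [Li⁺]^3[PO₄³⁻] = [Li⁺]^3(1.83×10⁻²)
[Li⁺]^3 = 3.01×10⁻⁹ / (1.83×10⁻²) = 1.64×10⁻⁷
[Li⁺] = 5.48×10⁻³ mol/L

5.48×10⁻³ M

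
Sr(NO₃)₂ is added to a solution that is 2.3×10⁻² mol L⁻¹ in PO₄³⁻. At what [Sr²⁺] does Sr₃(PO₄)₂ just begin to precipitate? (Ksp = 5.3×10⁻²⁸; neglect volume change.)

A salt starts to precipitate once the ion product Q reaches its Ksp.
Sr₃(PO₄)₂(s) ⇌ 3 Sr²⁺(aq) + 2 PO₄³⁻(aq)
Ksp = [Sr²⁺]^3[PO₄³⁻]^2 = [Sr²⁺]^3(2.3×10⁻²)^2
[Sr²⁺]^3 = 5.3×10⁻²⁸ / (2.3×10⁻²)^2 = 1.0×10⁻²⁴
[Sr²⁺] = 1.0×10⁻⁸ mol L⁻¹

1.0×10⁻⁸ M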